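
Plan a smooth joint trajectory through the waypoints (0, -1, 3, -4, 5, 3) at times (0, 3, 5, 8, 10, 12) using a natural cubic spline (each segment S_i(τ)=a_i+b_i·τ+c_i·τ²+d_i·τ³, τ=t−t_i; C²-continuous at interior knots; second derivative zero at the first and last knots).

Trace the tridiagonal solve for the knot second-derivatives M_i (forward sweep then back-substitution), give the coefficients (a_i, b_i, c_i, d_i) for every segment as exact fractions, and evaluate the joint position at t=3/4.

  seg 0: a=0 b=-5083/3288 c=0 d=443/3288
  seg 1: a=-1 b=3439/1644 c=1329/1096 d=-2069/3288
  seg 2: a=3 b=-1001/1644 c=-2809/1096 d=2179/3288
  seg 3: a=-4 b=6269/3288 c=466/137 d=-13841/13152
  seg 4: a=5 b=4741/1644 c=-6385/2192 d=6385/13152
S(3/4) = -77341/70144

Δ: Δ0=-1/3, Δ1=2, Δ2=-7/3, Δ3=9/2, Δ4=-1
row 1: diag=10, rhs=14; c'=1/5, d'=7/5
row 2: denom=10−2·1/5=48/5; d'=(-26−2·7/5)/(48/5)=-3
row 3: denom=10−3·5/16=145/16; d'=(41−3·-3)/(145/16)=160/29
row 4: denom=8−2·32/145=1096/145; d'=(-33−2·160/29)/(1096/145)=-6385/1096
back: M4=-6385/1096
back: M3=160/29−32/145·-6385/1096=932/137
back: M2=-3−5/16·932/137=-2809/548
back: M1=7/5−1/5·-2809/548=1329/548
M: M0=0, M1=1329/548, M2=-2809/548, M3=932/137, M4=-6385/1096, M5=0
seg 0: a=0, c=M0/2=0, d=(M1−M0)/(6·3)=443/3288, b=Δ0−h0·(2M0+M1)/6=-5083/3288
seg 1: a=-1, c=M1/2=1329/1096, d=(M2−M1)/(6·2)=-2069/3288, b=Δ1−h1·(2M1+M2)/6=3439/1644
seg 2: a=3, c=M2/2=-2809/1096, d=(M3−M2)/(6·3)=2179/3288, b=Δ2−h2·(2M2+M3)/6=-1001/1644
seg 3: a=-4, c=M3/2=466/137, d=(M4−M3)/(6·2)=-13841/13152, b=Δ3−h3·(2M3+M4)/6=6269/3288
seg 4: a=5, c=M4/2=-6385/2192, d=(M5−M4)/(6·2)=6385/13152, b=Δ4−h4·(2M4+M5)/6=4741/1644
t_q=3/4 → seg 0, τ=3/4; S=0+-5083/3288·τ+0·τ²+443/3288·τ³=-77341/70144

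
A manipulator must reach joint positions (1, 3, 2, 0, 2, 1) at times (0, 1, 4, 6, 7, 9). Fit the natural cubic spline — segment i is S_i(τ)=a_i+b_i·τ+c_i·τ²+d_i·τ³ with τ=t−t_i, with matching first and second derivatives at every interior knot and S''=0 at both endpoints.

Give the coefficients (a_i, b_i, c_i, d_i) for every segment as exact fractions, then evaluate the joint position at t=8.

Δ: Δ0=2, Δ1=-1/3, Δ2=-1, Δ3=2, Δ4=-1/2
row 1: diag=8, rhs=-14; c'=3/8, d'=-7/4
row 2: denom=10−3·3/8=71/8; d'=(-4−3·-7/4)/(71/8)=10/71
row 3: denom=6−2·16/71=394/71; d'=(18−2·10/71)/(394/71)=629/197
row 4: denom=6−1·71/394=2293/394; d'=(-15−1·629/197)/(2293/394)=-7168/2293
back: M4=-7168/2293
back: M3=629/197−71/394·-7168/2293=8613/2293
back: M2=10/71−16/71·8613/2293=-1618/2293
back: M1=-7/4−3/8·-1618/2293=-3406/2293
M: M0=0, M1=-3406/2293, M2=-1618/2293, M3=8613/2293, M4=-7168/2293, M5=0
seg 0: a=1, c=M0/2=0, d=(M1−M0)/(6·1)=-1703/6879, b=Δ0−h0·(2M0+M1)/6=15461/6879
seg 1: a=3, c=M1/2=-1703/2293, d=(M2−M1)/(6·3)=298/6879, b=Δ1−h1·(2M1+M2)/6=10352/6879
seg 2: a=2, c=M2/2=-809/2293, d=(M3−M2)/(6·2)=10231/27516, b=Δ2−h2·(2M2+M3)/6=-12256/6879
seg 3: a=0, c=M3/2=8613/4586, d=(M4−M3)/(6·1)=-15781/13758, b=Δ3−h3·(2M3+M4)/6=8729/6879
seg 4: a=2, c=M4/2=-3584/2293, d=(M5−M4)/(6·2)=1792/6879, b=Δ4−h4·(2M4+M5)/6=21793/13758
t_q=8 → seg 4, τ=1; S=2+21793/13758·τ+-3584/2293·τ²+1792/6879·τ³=10463/4586

  seg 0: a=1 b=15461/6879 c=0 d=-1703/6879
  seg 1: a=3 b=10352/6879 c=-1703/2293 d=298/6879
  seg 2: a=2 b=-12256/6879 c=-809/2293 d=10231/27516
  seg 3: a=0 b=8729/6879 c=8613/4586 d=-15781/13758
  seg 4: a=2 b=21793/13758 c=-3584/2293 d=1792/6879
S(8) = 10463/4586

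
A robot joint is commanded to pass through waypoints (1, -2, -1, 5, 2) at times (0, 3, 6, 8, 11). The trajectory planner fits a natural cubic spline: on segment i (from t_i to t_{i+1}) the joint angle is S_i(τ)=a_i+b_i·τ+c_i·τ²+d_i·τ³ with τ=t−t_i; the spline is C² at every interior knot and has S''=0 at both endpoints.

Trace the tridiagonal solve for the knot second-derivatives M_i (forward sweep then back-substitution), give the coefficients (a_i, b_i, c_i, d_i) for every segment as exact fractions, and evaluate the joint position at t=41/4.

Δ: Δ0=-1, Δ1=1/3, Δ2=3, Δ3=-1
row 1: diag=12, rhs=8; c'=1/4, d'=2/3
row 2: denom=10−3·1/4=37/4; d'=(16−3·2/3)/(37/4)=56/37
row 3: denom=10−2·8/37=354/37; d'=(-24−2·56/37)/(354/37)=-500/177
back: M3=-500/177
back: M2=56/37−8/37·-500/177=376/177
back: M1=2/3−1/4·376/177=8/59
M: M0=0, M1=8/59, M2=376/177, M3=-500/177, M4=0
seg 0: a=1, c=M0/2=0, d=(M1−M0)/(6·3)=4/531, b=Δ0−h0·(2M0+M1)/6=-63/59
seg 1: a=-2, c=M1/2=4/59, d=(M2−M1)/(6·3)=176/1593, b=Δ1−h1·(2M1+M2)/6=-51/59
seg 2: a=-1, c=M2/2=188/177, d=(M3−M2)/(6·2)=-73/177, b=Δ2−h2·(2M2+M3)/6=149/59
seg 3: a=5, c=M3/2=-250/177, d=(M4−M3)/(6·3)=250/1593, b=Δ3−h3·(2M3+M4)/6=323/177
t_q=41/4 → seg 3, τ=9/4; S=5+323/177·τ+-250/177·τ²+250/1593·τ³=7067/1888

  seg 0: a=1 b=-63/59 c=0 d=4/531
  seg 1: a=-2 b=-51/59 c=4/59 d=176/1593
  seg 2: a=-1 b=149/59 c=188/177 d=-73/177
  seg 3: a=5 b=323/177 c=-250/177 d=250/1593
S(41/4) = 7067/1888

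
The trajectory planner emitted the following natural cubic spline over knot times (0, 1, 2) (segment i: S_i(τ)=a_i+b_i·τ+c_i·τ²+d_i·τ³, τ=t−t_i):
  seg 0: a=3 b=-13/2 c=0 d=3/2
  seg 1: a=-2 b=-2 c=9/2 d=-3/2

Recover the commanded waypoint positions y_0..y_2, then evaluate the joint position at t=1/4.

y_0 = S_0(0) = a_0 = 3
y_1 = S_1(0) = a_1 = -2
y_2 = S_1(1) = -1
t_q=1/4 is in segment 0 (τ=1/4); S_0(τ)=179/128

y_0=3 y_1=-2 y_2=-1
S(1/4) = 179/128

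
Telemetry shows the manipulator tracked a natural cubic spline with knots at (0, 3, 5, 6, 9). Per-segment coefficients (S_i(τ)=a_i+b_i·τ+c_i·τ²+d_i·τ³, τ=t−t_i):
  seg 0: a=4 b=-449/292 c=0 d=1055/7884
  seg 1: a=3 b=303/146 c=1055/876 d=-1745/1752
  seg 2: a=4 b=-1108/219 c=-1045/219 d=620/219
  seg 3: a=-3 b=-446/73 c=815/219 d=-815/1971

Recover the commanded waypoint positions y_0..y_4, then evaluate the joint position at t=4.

y_0 = S_0(0) = a_0 = 4
y_1 = S_1(0) = a_1 = 3
y_2 = S_2(0) = a_2 = 4
y_3 = S_3(0) = a_3 = -3
y_4 = S_3(3) = 1
t_q=4 is in segment 1 (τ=1); S_1(τ)=9257/1752

y_0=4 y_1=3 y_2=4 y_3=-3 y_4=1
S(4) = 9257/1752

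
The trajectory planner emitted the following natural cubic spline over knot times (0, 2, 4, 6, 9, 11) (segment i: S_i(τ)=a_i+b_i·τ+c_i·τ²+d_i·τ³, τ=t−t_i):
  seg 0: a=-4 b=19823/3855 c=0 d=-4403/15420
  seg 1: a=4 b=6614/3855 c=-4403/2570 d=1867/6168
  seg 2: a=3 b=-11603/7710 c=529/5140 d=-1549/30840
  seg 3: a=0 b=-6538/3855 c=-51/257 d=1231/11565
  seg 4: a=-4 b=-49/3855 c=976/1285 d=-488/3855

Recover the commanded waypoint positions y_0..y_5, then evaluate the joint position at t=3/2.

y_0=-4 y_1=4 y_2=3 y_3=0 y_4=-4 y_5=-2
S(3/2) = 113061/41120

y_0 = S_0(0) = a_0 = -4
y_1 = S_1(0) = a_1 = 4
y_2 = S_2(0) = a_2 = 3
y_3 = S_3(0) = a_3 = 0
y_4 = S_4(0) = a_4 = -4
y_5 = S_4(2) = -2
t_q=3/2 is in segment 0 (τ=3/2); S_0(τ)=113061/41120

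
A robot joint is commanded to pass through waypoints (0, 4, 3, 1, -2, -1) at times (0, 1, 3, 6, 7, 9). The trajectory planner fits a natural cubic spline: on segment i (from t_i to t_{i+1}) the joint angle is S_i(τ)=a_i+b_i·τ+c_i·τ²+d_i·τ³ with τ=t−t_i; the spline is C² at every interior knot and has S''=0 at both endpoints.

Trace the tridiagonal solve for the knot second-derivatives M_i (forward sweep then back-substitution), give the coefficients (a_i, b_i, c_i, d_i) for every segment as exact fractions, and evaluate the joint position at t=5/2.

Δ: Δ0=4, Δ1=-1/2, Δ2=-2/3, Δ3=-3, Δ4=1/2
row 1: diag=6, rhs=-27; c'=1/3, d'=-9/2
row 2: denom=10−2·1/3=28/3; d'=(-1−2·-9/2)/(28/3)=6/7
row 3: denom=8−3·9/28=197/28; d'=(-14−3·6/7)/(197/28)=-464/197
row 4: denom=6−1·28/197=1154/197; d'=(21−1·-464/197)/(1154/197)=4601/1154
back: M4=4601/1154
back: M3=-464/197−28/197·4601/1154=-1686/577
back: M2=6/7−9/28·-1686/577=2073/1154
back: M1=-9/2−1/3·2073/1154=-2942/577
M: M0=0, M1=-2942/577, M2=2073/1154, M3=-1686/577, M4=4601/1154, M5=0
seg 0: a=0, c=M0/2=0, d=(M1−M0)/(6·1)=-1471/1731, b=Δ0−h0·(2M0+M1)/6=8395/1731
seg 1: a=4, c=M1/2=-1471/577, d=(M2−M1)/(6·2)=7957/13848, b=Δ1−h1·(2M1+M2)/6=3982/1731
seg 2: a=3, c=M2/2=2073/2308, d=(M3−M2)/(6·3)=-605/2308, b=Δ2−h2·(2M2+M3)/6=-3469/3462
seg 3: a=1, c=M3/2=-843/577, d=(M4−M3)/(6·1)=7973/6924, b=Δ3−h3·(2M3+M4)/6=-18629/6924
seg 4: a=-2, c=M4/2=4601/2308, d=(M5−M4)/(6·2)=-4601/13848, b=Δ4−h4·(2M4+M5)/6=-7471/3462
t_q=5/2 → seg 1, τ=3/2; S=4+3982/1731·τ+-1471/577·τ²+7957/13848·τ³=134925/36928

  seg 0: a=0 b=8395/1731 c=0 d=-1471/1731
  seg 1: a=4 b=3982/1731 c=-1471/577 d=7957/13848
  seg 2: a=3 b=-3469/3462 c=2073/2308 d=-605/2308
  seg 3: a=1 b=-18629/6924 c=-843/577 d=7973/6924
  seg 4: a=-2 b=-7471/3462 c=4601/2308 d=-4601/13848
S(5/2) = 134925/36928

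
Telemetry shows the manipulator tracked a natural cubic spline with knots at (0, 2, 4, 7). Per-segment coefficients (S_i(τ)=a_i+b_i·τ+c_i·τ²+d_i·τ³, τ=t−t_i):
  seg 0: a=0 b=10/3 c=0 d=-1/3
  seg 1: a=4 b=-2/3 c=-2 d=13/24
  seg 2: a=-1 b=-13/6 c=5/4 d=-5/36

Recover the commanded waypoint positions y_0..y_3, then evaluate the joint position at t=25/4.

y_0 = S_0(0) = a_0 = 0
y_1 = S_1(0) = a_1 = 4
y_2 = S_2(0) = a_2 = -1
y_3 = S_2(3) = 0
t_q=25/4 is in segment 2 (τ=9/4); S_2(τ)=-289/256

y_0=0 y_1=4 y_2=-1 y_3=0
S(25/4) = -289/256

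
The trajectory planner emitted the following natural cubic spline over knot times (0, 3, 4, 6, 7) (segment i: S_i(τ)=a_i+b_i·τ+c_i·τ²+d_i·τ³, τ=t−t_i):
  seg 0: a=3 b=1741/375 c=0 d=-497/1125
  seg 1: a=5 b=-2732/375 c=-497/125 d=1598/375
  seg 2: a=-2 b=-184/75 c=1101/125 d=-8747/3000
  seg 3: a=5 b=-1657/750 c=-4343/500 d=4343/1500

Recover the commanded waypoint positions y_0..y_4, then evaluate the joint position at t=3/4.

y_0 = S_0(0) = a_0 = 3
y_1 = S_1(0) = a_1 = 5
y_2 = S_2(0) = a_2 = -2
y_3 = S_3(0) = a_3 = 5
y_4 = S_3(1) = -3
t_q=3/4 is in segment 0 (τ=3/4); S_0(τ)=10073/1600

y_0=3 y_1=5 y_2=-2 y_3=5 y_4=-3
S(3/4) = 10073/1600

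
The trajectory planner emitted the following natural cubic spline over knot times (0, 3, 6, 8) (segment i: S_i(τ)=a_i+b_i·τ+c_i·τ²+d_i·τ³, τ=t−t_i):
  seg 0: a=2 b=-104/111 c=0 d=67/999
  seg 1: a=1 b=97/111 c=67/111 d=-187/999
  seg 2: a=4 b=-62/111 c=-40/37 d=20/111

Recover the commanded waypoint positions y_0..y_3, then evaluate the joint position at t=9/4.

y_0=2 y_1=1 y_2=4 y_3=0
S(9/4) = 1553/2368

y_0 = S_0(0) = a_0 = 2
y_1 = S_1(0) = a_1 = 1
y_2 = S_2(0) = a_2 = 4
y_3 = S_2(2) = 0
t_q=9/4 is in segment 0 (τ=9/4); S_0(τ)=1553/2368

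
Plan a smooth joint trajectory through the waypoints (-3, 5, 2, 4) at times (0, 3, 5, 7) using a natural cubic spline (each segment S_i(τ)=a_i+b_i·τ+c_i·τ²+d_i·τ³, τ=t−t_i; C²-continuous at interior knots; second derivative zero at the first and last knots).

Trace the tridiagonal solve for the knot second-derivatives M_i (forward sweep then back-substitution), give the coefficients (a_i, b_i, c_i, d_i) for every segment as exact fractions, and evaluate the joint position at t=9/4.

  seg 0: a=-3 b=953/228 c=0 d=-115/684
  seg 1: a=5 b=-41/114 c=-115/76 d=215/456
  seg 2: a=2 b=-43/57 c=25/19 d=-25/114
S(9/4) = 21837/4864

Δ: Δ0=8/3, Δ1=-3/2, Δ2=1
row 1: diag=10, rhs=-25; c'=1/5, d'=-5/2
row 2: denom=8−2·1/5=38/5; d'=(15−2·-5/2)/(38/5)=50/19
back: M2=50/19
back: M1=-5/2−1/5·50/19=-115/38
M: M0=0, M1=-115/38, M2=50/19, M3=0
seg 0: a=-3, c=M0/2=0, d=(M1−M0)/(6·3)=-115/684, b=Δ0−h0·(2M0+M1)/6=953/228
seg 1: a=5, c=M1/2=-115/76, d=(M2−M1)/(6·2)=215/456, b=Δ1−h1·(2M1+M2)/6=-41/114
seg 2: a=2, c=M2/2=25/19, d=(M3−M2)/(6·2)=-25/114, b=Δ2−h2·(2M2+M3)/6=-43/57
t_q=9/4 → seg 0, τ=9/4; S=-3+953/228·τ+0·τ²+-115/684·τ³=21837/4864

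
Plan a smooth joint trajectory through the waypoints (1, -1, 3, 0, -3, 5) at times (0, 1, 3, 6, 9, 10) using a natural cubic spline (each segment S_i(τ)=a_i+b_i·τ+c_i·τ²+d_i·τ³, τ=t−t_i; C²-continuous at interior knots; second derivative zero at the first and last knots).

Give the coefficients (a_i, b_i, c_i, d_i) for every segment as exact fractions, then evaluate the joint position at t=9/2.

  seg 0: a=1 b=-14/5 c=0 d=4/5
  seg 1: a=-1 b=-2/5 c=12/5 d=-3/5
  seg 2: a=3 b=2 c=-6/5 d=1/15
  seg 3: a=0 b=-17/5 c=-3/5 d=7/15
  seg 4: a=-3 b=28/5 c=18/5 d=-6/5
S(9/2) = 141/40

Δ: Δ0=-2, Δ1=2, Δ2=-1, Δ3=-1, Δ4=8
row 1: diag=6, rhs=24; c'=1/3, d'=4
row 2: denom=10−2·1/3=28/3; d'=(-18−2·4)/(28/3)=-39/14
row 3: denom=12−3·9/28=309/28; d'=(0−3·-39/14)/(309/28)=78/103
row 4: denom=8−3·28/103=740/103; d'=(54−3·78/103)/(740/103)=36/5
back: M4=36/5
back: M3=78/103−28/103·36/5=-6/5
back: M2=-39/14−9/28·-6/5=-12/5
back: M1=4−1/3·-12/5=24/5
M: M0=0, M1=24/5, M2=-12/5, M3=-6/5, M4=36/5, M5=0
seg 0: a=1, c=M0/2=0, d=(M1−M0)/(6·1)=4/5, b=Δ0−h0·(2M0+M1)/6=-14/5
seg 1: a=-1, c=M1/2=12/5, d=(M2−M1)/(6·2)=-3/5, b=Δ1−h1·(2M1+M2)/6=-2/5
seg 2: a=3, c=M2/2=-6/5, d=(M3−M2)/(6·3)=1/15, b=Δ2−h2·(2M2+M3)/6=2
seg 3: a=0, c=M3/2=-3/5, d=(M4−M3)/(6·3)=7/15, b=Δ3−h3·(2M3+M4)/6=-17/5
seg 4: a=-3, c=M4/2=18/5, d=(M5−M4)/(6·1)=-6/5, b=Δ4−h4·(2M4+M5)/6=28/5
t_q=9/2 → seg 2, τ=3/2; S=3+2·τ+-6/5·τ²+1/15·τ³=141/40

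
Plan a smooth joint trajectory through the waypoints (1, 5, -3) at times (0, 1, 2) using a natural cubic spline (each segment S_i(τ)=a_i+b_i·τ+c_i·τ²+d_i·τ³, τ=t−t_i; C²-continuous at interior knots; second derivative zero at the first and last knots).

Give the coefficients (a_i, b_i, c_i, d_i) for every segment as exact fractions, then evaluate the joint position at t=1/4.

Δ: Δ0=4, Δ1=-8
row 1: diag=4, rhs=-72; c'=1/4, d'=-18
back: M1=-18
M: M0=0, M1=-18, M2=0
seg 0: a=1, c=M0/2=0, d=(M1−M0)/(6·1)=-3, b=Δ0−h0·(2M0+M1)/6=7
seg 1: a=5, c=M1/2=-9, d=(M2−M1)/(6·1)=3, b=Δ1−h1·(2M1+M2)/6=-2
t_q=1/4 → seg 0, τ=1/4; S=1+7·τ+0·τ²+-3·τ³=173/64

  seg 0: a=1 b=7 c=0 d=-3
  seg 1: a=5 b=-2 c=-9 d=3
S(1/4) = 173/64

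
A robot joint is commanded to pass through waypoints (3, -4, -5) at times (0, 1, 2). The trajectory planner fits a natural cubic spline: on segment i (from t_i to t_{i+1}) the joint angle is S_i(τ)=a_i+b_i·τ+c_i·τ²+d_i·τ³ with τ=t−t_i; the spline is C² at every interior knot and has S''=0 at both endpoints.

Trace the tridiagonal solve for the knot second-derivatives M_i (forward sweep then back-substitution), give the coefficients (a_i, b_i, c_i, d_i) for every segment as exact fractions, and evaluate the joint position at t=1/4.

  seg 0: a=3 b=-17/2 c=0 d=3/2
  seg 1: a=-4 b=-4 c=9/2 d=-3/2
S(1/4) = 115/128

Δ: Δ0=-7, Δ1=-1
row 1: diag=4, rhs=36; c'=1/4, d'=9
back: M1=9
M: M0=0, M1=9, M2=0
seg 0: a=3, c=M0/2=0, d=(M1−M0)/(6·1)=3/2, b=Δ0−h0·(2M0+M1)/6=-17/2
seg 1: a=-4, c=M1/2=9/2, d=(M2−M1)/(6·1)=-3/2, b=Δ1−h1·(2M1+M2)/6=-4
t_q=1/4 → seg 0, τ=1/4; S=3+-17/2·τ+0·τ²+3/2·τ³=115/128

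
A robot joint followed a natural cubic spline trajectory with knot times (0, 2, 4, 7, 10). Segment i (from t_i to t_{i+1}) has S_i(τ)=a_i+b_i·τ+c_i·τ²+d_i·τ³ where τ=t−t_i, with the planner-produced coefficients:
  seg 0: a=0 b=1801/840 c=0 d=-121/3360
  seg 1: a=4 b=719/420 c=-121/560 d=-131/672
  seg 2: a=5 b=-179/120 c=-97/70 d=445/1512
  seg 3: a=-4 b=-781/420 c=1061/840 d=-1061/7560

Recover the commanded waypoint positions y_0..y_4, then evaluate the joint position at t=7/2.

y_0=0 y_1=4 y_2=5 y_3=-4 y_4=-2
S(7/2) = 48597/8960

y_0 = S_0(0) = a_0 = 0
y_1 = S_1(0) = a_1 = 4
y_2 = S_2(0) = a_2 = 5
y_3 = S_3(0) = a_3 = -4
y_4 = S_3(3) = -2
t_q=7/2 is in segment 1 (τ=3/2); S_1(τ)=48597/8960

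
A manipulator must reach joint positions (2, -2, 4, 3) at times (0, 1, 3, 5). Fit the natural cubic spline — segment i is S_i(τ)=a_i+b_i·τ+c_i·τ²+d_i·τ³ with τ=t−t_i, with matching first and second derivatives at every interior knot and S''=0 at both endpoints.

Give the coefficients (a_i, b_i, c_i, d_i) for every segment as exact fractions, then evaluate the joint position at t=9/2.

  seg 0: a=2 b=-239/44 c=0 d=63/44
  seg 1: a=-2 b=-25/22 c=189/44 d=-49/44
  seg 2: a=4 b=59/22 c=-105/44 d=35/88
S(9/2) = 2813/704

Δ: Δ0=-4, Δ1=3, Δ2=-1/2
row 1: diag=6, rhs=42; c'=1/3, d'=7
row 2: denom=8−2·1/3=22/3; d'=(-21−2·7)/(22/3)=-105/22
back: M2=-105/22
back: M1=7−1/3·-105/22=189/22
M: M0=0, M1=189/22, M2=-105/22, M3=0
seg 0: a=2, c=M0/2=0, d=(M1−M0)/(6·1)=63/44, b=Δ0−h0·(2M0+M1)/6=-239/44
seg 1: a=-2, c=M1/2=189/44, d=(M2−M1)/(6·2)=-49/44, b=Δ1−h1·(2M1+M2)/6=-25/22
seg 2: a=4, c=M2/2=-105/44, d=(M3−M2)/(6·2)=35/88, b=Δ2−h2·(2M2+M3)/6=59/22
t_q=9/2 → seg 2, τ=3/2; S=4+59/22·τ+-105/44·τ²+35/88·τ³=2813/704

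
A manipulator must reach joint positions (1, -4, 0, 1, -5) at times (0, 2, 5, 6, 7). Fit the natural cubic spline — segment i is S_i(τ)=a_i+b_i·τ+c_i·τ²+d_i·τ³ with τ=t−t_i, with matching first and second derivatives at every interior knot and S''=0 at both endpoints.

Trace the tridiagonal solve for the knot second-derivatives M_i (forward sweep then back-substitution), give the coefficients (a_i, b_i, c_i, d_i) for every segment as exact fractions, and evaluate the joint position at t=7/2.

  seg 0: a=1 b=-1333/411 c=0 d=611/3288
  seg 1: a=-4 b=-833/822 c=611/548 d=-547/4932
  seg 2: a=0 b=4409/1644 c=16/137 d=-2957/1644
  seg 3: a=1 b=-2039/822 c=-2893/548 d=2893/1644
S(7/2) = -14843/4384

Δ: Δ0=-5/2, Δ1=4/3, Δ2=1, Δ3=-6
row 1: diag=10, rhs=23; c'=3/10, d'=23/10
row 2: denom=8−3·3/10=71/10; d'=(-2−3·23/10)/(71/10)=-89/71
row 3: denom=4−1·10/71=274/71; d'=(-42−1·-89/71)/(274/71)=-2893/274
back: M3=-2893/274
back: M2=-89/71−10/71·-2893/274=32/137
back: M1=23/10−3/10·32/137=611/274
M: M0=0, M1=611/274, M2=32/137, M3=-2893/274, M4=0
seg 0: a=1, c=M0/2=0, d=(M1−M0)/(6·2)=611/3288, b=Δ0−h0·(2M0+M1)/6=-1333/411
seg 1: a=-4, c=M1/2=611/548, d=(M2−M1)/(6·3)=-547/4932, b=Δ1−h1·(2M1+M2)/6=-833/822
seg 2: a=0, c=M2/2=16/137, d=(M3−M2)/(6·1)=-2957/1644, b=Δ2−h2·(2M2+M3)/6=4409/1644
seg 3: a=1, c=M3/2=-2893/548, d=(M4−M3)/(6·1)=2893/1644, b=Δ3−h3·(2M3+M4)/6=-2039/822
t_q=7/2 → seg 1, τ=3/2; S=-4+-833/822·τ+611/548·τ²+-547/4932·τ³=-14843/4384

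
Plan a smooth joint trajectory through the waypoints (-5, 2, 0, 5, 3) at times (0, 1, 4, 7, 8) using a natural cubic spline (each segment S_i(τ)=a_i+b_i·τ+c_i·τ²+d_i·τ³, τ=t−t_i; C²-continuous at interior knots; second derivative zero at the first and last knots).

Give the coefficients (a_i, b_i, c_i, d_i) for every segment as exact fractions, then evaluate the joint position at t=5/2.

  seg 0: a=-5 b=427/52 c=0 d=-63/52
  seg 1: a=2 b=119/26 c=-189/52 d=883/1404
  seg 2: a=0 b=-1/4 c=79/39 d=-649/1404
  seg 3: a=5 b=-15/26 c=-111/52 d=37/52
S(5/2) = 1169/416

Δ: Δ0=7, Δ1=-2/3, Δ2=5/3, Δ3=-2
row 1: diag=8, rhs=-46; c'=3/8, d'=-23/4
row 2: denom=12−3·3/8=87/8; d'=(14−3·-23/4)/(87/8)=250/87
row 3: denom=8−3·8/29=208/29; d'=(-22−3·250/87)/(208/29)=-111/26
back: M3=-111/26
back: M2=250/87−8/29·-111/26=158/39
back: M1=-23/4−3/8·158/39=-189/26
M: M0=0, M1=-189/26, M2=158/39, M3=-111/26, M4=0
seg 0: a=-5, c=M0/2=0, d=(M1−M0)/(6·1)=-63/52, b=Δ0−h0·(2M0+M1)/6=427/52
seg 1: a=2, c=M1/2=-189/52, d=(M2−M1)/(6·3)=883/1404, b=Δ1−h1·(2M1+M2)/6=119/26
seg 2: a=0, c=M2/2=79/39, d=(M3−M2)/(6·3)=-649/1404, b=Δ2−h2·(2M2+M3)/6=-1/4
seg 3: a=5, c=M3/2=-111/52, d=(M4−M3)/(6·1)=37/52, b=Δ3−h3·(2M3+M4)/6=-15/26
t_q=5/2 → seg 1, τ=3/2; S=2+119/26·τ+-189/52·τ²+883/1404·τ³=1169/416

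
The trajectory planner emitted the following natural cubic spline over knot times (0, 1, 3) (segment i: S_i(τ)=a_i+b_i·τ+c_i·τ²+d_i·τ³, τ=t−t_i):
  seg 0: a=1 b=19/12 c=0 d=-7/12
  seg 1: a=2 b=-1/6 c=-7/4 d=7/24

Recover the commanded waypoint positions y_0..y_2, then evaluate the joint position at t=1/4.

y_0 = S_0(0) = a_0 = 1
y_1 = S_1(0) = a_1 = 2
y_2 = S_1(2) = -3
t_q=1/4 is in segment 0 (τ=1/4); S_0(τ)=355/256

y_0=1 y_1=2 y_2=-3
S(1/4) = 355/256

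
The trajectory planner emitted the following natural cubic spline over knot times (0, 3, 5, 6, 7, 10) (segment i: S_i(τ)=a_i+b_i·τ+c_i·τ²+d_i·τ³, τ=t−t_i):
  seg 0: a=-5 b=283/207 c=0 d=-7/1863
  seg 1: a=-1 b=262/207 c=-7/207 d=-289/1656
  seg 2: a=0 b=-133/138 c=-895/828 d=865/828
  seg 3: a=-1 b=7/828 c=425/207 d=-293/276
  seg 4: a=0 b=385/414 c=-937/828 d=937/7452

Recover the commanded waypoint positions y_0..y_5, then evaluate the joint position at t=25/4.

y_0=-5 y_1=-1 y_2=0 y_3=-1 y_4=0 y_5=-4
S(25/4) = -15653/17664

y_0 = S_0(0) = a_0 = -5
y_1 = S_1(0) = a_1 = -1
y_2 = S_2(0) = a_2 = 0
y_3 = S_3(0) = a_3 = -1
y_4 = S_4(0) = a_4 = 0
y_5 = S_4(3) = -4
t_q=25/4 is in segment 3 (τ=1/4); S_3(τ)=-15653/17664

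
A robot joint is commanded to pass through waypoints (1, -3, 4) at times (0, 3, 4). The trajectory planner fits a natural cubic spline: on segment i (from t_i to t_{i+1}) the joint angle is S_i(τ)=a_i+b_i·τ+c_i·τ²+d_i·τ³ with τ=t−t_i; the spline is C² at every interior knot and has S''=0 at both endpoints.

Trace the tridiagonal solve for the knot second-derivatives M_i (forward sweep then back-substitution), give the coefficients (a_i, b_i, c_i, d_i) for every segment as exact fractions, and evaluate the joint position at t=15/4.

  seg 0: a=1 b=-107/24 c=0 d=25/72
  seg 1: a=-3 b=59/12 c=25/8 d=-25/24
S(15/4) = 1027/512

Δ: Δ0=-4/3, Δ1=7
row 1: diag=8, rhs=50; c'=1/8, d'=25/4
back: M1=25/4
M: M0=0, M1=25/4, M2=0
seg 0: a=1, c=M0/2=0, d=(M1−M0)/(6·3)=25/72, b=Δ0−h0·(2M0+M1)/6=-107/24
seg 1: a=-3, c=M1/2=25/8, d=(M2−M1)/(6·1)=-25/24, b=Δ1−h1·(2M1+M2)/6=59/12
t_q=15/4 → seg 1, τ=3/4; S=-3+59/12·τ+25/8·τ²+-25/24·τ³=1027/512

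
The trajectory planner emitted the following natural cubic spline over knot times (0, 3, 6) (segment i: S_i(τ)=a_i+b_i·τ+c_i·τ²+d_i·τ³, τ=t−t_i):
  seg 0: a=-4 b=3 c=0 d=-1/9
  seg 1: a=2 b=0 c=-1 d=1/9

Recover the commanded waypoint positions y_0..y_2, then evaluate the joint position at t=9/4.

y_0 = S_0(0) = a_0 = -4
y_1 = S_1(0) = a_1 = 2
y_2 = S_1(3) = -4
t_q=9/4 is in segment 0 (τ=9/4); S_0(τ)=95/64

y_0=-4 y_1=2 y_2=-4
S(9/4) = 95/64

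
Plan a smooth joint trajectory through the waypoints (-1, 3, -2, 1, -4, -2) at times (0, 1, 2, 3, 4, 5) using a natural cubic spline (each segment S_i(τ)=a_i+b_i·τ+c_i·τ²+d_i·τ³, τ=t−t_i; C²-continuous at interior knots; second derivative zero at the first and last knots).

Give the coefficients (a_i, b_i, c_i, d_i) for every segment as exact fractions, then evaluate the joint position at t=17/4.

Δ: Δ0=4, Δ1=-5, Δ2=3, Δ3=-5, Δ4=2
row 1: diag=4, rhs=-54; c'=1/4, d'=-27/2
row 2: denom=4−1·1/4=15/4; d'=(48−1·-27/2)/(15/4)=82/5
row 3: denom=4−1·4/15=56/15; d'=(-48−1·82/5)/(56/15)=-69/4
row 4: denom=4−1·15/56=209/56; d'=(42−1·-69/4)/(209/56)=3318/209
back: M4=3318/209
back: M3=-69/4−15/56·3318/209=-4494/209
back: M2=82/5−4/15·-4494/209=4626/209
back: M1=-27/2−1/4·4626/209=-3978/209
M: M0=0, M1=-3978/209, M2=4626/209, M3=-4494/209, M4=3318/209, M5=0
seg 0: a=-1, c=M0/2=0, d=(M1−M0)/(6·1)=-663/209, b=Δ0−h0·(2M0+M1)/6=1499/209
seg 1: a=3, c=M1/2=-1989/209, d=(M2−M1)/(6·1)=1434/209, b=Δ1−h1·(2M1+M2)/6=-490/209
seg 2: a=-2, c=M2/2=2313/209, d=(M3−M2)/(6·1)=-80/11, b=Δ2−h2·(2M2+M3)/6=-166/209
seg 3: a=1, c=M3/2=-2247/209, d=(M4−M3)/(6·1)=1302/209, b=Δ3−h3·(2M3+M4)/6=-100/209
seg 4: a=-4, c=M4/2=1659/209, d=(M5−M4)/(6·1)=-553/209, b=Δ4−h4·(2M4+M5)/6=-688/209
t_q=17/4 → seg 4, τ=1/4; S=-4+-688/209·τ+1659/209·τ²+-553/209·τ³=-58429/13376

  seg 0: a=-1 b=1499/209 c=0 d=-663/209
  seg 1: a=3 b=-490/209 c=-1989/209 d=1434/209
  seg 2: a=-2 b=-166/209 c=2313/209 d=-80/11
  seg 3: a=1 b=-100/209 c=-2247/209 d=1302/209
  seg 4: a=-4 b=-688/209 c=1659/209 d=-553/209
S(17/4) = -58429/13376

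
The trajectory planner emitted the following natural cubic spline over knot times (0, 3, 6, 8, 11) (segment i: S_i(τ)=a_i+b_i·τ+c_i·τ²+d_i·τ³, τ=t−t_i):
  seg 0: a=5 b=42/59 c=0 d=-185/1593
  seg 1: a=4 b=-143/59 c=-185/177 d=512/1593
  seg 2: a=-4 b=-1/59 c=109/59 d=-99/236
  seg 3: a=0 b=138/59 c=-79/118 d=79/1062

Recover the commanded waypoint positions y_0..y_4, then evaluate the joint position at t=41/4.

y_0=5 y_1=4 y_2=-4 y_3=0 y_4=3
S(41/4) = 20547/7552

y_0 = S_0(0) = a_0 = 5
y_1 = S_1(0) = a_1 = 4
y_2 = S_2(0) = a_2 = -4
y_3 = S_3(0) = a_3 = 0
y_4 = S_3(3) = 3
t_q=41/4 is in segment 3 (τ=9/4); S_3(τ)=20547/7552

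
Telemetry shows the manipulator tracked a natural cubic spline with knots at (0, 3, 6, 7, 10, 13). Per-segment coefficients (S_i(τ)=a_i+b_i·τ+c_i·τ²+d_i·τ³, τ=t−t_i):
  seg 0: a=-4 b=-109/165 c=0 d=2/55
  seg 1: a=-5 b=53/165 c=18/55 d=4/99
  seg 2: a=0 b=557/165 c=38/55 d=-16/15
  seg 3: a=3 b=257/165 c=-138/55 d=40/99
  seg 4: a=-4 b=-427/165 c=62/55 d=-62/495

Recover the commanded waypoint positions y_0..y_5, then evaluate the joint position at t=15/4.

y_0 = S_0(0) = a_0 = -4
y_1 = S_1(0) = a_1 = -5
y_2 = S_2(0) = a_2 = 0
y_3 = S_3(0) = a_3 = 3
y_4 = S_4(0) = a_4 = -4
y_5 = S_4(3) = -5
t_q=15/4 is in segment 1 (τ=3/4); S_1(τ)=-4011/880

y_0=-4 y_1=-5 y_2=0 y_3=3 y_4=-4 y_5=-5
S(15/4) = -4011/880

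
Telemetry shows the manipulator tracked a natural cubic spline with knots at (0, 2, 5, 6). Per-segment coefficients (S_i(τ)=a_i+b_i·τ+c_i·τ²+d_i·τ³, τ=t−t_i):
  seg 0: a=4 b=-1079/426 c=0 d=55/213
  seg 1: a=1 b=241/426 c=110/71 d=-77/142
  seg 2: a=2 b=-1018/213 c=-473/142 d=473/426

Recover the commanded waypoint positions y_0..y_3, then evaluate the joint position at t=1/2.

y_0=4 y_1=1 y_2=2 y_3=-5
S(1/2) = 1571/568

y_0 = S_0(0) = a_0 = 4
y_1 = S_1(0) = a_1 = 1
y_2 = S_2(0) = a_2 = 2
y_3 = S_2(1) = -5
t_q=1/2 is in segment 0 (τ=1/2); S_0(τ)=1571/568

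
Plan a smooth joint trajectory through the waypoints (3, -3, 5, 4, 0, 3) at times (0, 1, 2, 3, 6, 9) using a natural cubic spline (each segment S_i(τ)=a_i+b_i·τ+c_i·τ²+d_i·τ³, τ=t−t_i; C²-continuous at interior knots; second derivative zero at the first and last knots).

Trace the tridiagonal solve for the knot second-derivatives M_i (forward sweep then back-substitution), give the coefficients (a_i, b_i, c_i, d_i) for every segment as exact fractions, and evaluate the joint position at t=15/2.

  seg 0: a=3 b=-13018/1257 c=0 d=5476/1257
  seg 1: a=-3 b=3410/1257 c=5476/419 d=-9782/1257
  seg 2: a=5 b=6920/1257 c=-4306/419 d=4741/1257
  seg 3: a=4 b=-4693/1257 c=435/419 d=-898/11313
  seg 4: a=0 b=443/1257 c=407/1257 d=-407/11313
S(15/2) = 3807/3352

Δ: Δ0=-6, Δ1=8, Δ2=-1, Δ3=-4/3, Δ4=1
row 1: diag=4, rhs=84; c'=1/4, d'=21
row 2: denom=4−1·1/4=15/4; d'=(-54−1·21)/(15/4)=-20
row 3: denom=8−1·4/15=116/15; d'=(-2−1·-20)/(116/15)=135/58
row 4: denom=12−3·45/116=1257/116; d'=(14−3·135/58)/(1257/116)=814/1257
back: M4=814/1257
back: M3=135/58−45/116·814/1257=870/419
back: M2=-20−4/15·870/419=-8612/419
back: M1=21−1/4·-8612/419=10952/419
M: M0=0, M1=10952/419, M2=-8612/419, M3=870/419, M4=814/1257, M5=0
seg 0: a=3, c=M0/2=0, d=(M1−M0)/(6·1)=5476/1257, b=Δ0−h0·(2M0+M1)/6=-13018/1257
seg 1: a=-3, c=M1/2=5476/419, d=(M2−M1)/(6·1)=-9782/1257, b=Δ1−h1·(2M1+M2)/6=3410/1257
seg 2: a=5, c=M2/2=-4306/419, d=(M3−M2)/(6·1)=4741/1257, b=Δ2−h2·(2M2+M3)/6=6920/1257
seg 3: a=4, c=M3/2=435/419, d=(M4−M3)/(6·3)=-898/11313, b=Δ3−h3·(2M3+M4)/6=-4693/1257
seg 4: a=0, c=M4/2=407/1257, d=(M5−M4)/(6·3)=-407/11313, b=Δ4−h4·(2M4+M5)/6=443/1257
t_q=15/2 → seg 4, τ=3/2; S=0+443/1257·τ+407/1257·τ²+-407/11313·τ³=3807/3352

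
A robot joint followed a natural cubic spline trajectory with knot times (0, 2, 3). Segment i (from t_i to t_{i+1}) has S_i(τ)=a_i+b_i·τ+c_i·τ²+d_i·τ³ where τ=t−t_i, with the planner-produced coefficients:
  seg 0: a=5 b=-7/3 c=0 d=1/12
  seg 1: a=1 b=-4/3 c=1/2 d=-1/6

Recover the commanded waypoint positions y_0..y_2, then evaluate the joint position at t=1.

y_0 = S_0(0) = a_0 = 5
y_1 = S_1(0) = a_1 = 1
y_2 = S_1(1) = 0
t_q=1 is in segment 0 (τ=1); S_0(τ)=11/4

y_0=5 y_1=1 y_2=0
S(1) = 11/4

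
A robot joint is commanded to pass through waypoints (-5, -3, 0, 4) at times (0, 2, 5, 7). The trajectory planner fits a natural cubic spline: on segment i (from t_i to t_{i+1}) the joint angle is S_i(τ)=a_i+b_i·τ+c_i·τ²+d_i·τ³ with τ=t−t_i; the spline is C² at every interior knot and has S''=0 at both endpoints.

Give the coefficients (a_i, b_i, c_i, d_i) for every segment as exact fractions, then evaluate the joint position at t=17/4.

Δ: Δ0=1, Δ1=1, Δ2=2
row 1: diag=10, rhs=0; c'=3/10, d'=0
row 2: denom=10−3·3/10=91/10; d'=(6−3·0)/(91/10)=60/91
back: M2=60/91
back: M1=0−3/10·60/91=-18/91
M: M0=0, M1=-18/91, M2=60/91, M3=0
seg 0: a=-5, c=M0/2=0, d=(M1−M0)/(6·2)=-3/182, b=Δ0−h0·(2M0+M1)/6=97/91
seg 1: a=-3, c=M1/2=-9/91, d=(M2−M1)/(6·3)=1/21, b=Δ1−h1·(2M1+M2)/6=79/91
seg 2: a=0, c=M2/2=30/91, d=(M3−M2)/(6·2)=-5/91, b=Δ2−h2·(2M2+M3)/6=142/91
t_q=17/4 → seg 1, τ=9/4; S=-3+79/91·τ+-9/91·τ²+1/21·τ³=-5853/5824

  seg 0: a=-5 b=97/91 c=0 d=-3/182
  seg 1: a=-3 b=79/91 c=-9/91 d=1/21
  seg 2: a=0 b=142/91 c=30/91 d=-5/91
S(17/4) = -5853/5824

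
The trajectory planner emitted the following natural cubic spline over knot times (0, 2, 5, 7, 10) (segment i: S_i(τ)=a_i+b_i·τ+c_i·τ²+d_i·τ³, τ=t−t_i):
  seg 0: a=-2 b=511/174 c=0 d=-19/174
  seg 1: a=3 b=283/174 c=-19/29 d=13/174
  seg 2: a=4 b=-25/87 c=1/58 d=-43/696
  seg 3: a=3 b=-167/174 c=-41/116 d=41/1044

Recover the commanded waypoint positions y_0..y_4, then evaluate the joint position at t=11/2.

y_0 = S_0(0) = a_0 = -2
y_1 = S_1(0) = a_1 = 3
y_2 = S_2(0) = a_2 = 4
y_3 = S_3(0) = a_3 = 3
y_4 = S_3(3) = -2
t_q=11/2 is in segment 2 (τ=1/2); S_2(τ)=7151/1856

y_0=-2 y_1=3 y_2=4 y_3=3 y_4=-2
S(11/2) = 7151/1856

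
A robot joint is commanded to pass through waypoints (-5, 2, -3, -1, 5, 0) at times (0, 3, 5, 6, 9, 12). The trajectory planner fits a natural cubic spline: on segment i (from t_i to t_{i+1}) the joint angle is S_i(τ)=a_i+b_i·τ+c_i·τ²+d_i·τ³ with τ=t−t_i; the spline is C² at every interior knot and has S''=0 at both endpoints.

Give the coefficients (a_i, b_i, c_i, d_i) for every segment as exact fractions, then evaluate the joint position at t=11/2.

  seg 0: a=-5 b=3461/792 c=0 d=-1613/7128
  seg 1: a=2 b=-689/396 c=-1613/792 d=82/99
  seg 2: a=-3 b=7/132 c=2323/792 d=-71/72
  seg 3: a=-1 b=2345/792 c=-5/198 d=-701/7128
  seg 4: a=5 b=61/396 c=-721/792 d=721/7128
S(11/2) = -14975/6336

Δ: Δ0=7/3, Δ1=-5/2, Δ2=2, Δ3=2, Δ4=-5/3
row 1: diag=10, rhs=-29; c'=1/5, d'=-29/10
row 2: denom=6−2·1/5=28/5; d'=(27−2·-29/10)/(28/5)=41/7
row 3: denom=8−1·5/28=219/28; d'=(0−1·41/7)/(219/28)=-164/219
row 4: denom=12−3·28/73=792/73; d'=(-22−3·-164/219)/(792/73)=-721/396
back: M4=-721/396
back: M3=-164/219−28/73·-721/396=-5/99
back: M2=41/7−5/28·-5/99=2323/396
back: M1=-29/10−1/5·2323/396=-1613/396
M: M0=0, M1=-1613/396, M2=2323/396, M3=-5/99, M4=-721/396, M5=0
seg 0: a=-5, c=M0/2=0, d=(M1−M0)/(6·3)=-1613/7128, b=Δ0−h0·(2M0+M1)/6=3461/792
seg 1: a=2, c=M1/2=-1613/792, d=(M2−M1)/(6·2)=82/99, b=Δ1−h1·(2M1+M2)/6=-689/396
seg 2: a=-3, c=M2/2=2323/792, d=(M3−M2)/(6·1)=-71/72, b=Δ2−h2·(2M2+M3)/6=7/132
seg 3: a=-1, c=M3/2=-5/198, d=(M4−M3)/(6·3)=-701/7128, b=Δ3−h3·(2M3+M4)/6=2345/792
seg 4: a=5, c=M4/2=-721/792, d=(M5−M4)/(6·3)=721/7128, b=Δ4−h4·(2M4+M5)/6=61/396
t_q=11/2 → seg 2, τ=1/2; S=-3+7/132·τ+2323/792·τ²+-71/72·τ³=-14975/6336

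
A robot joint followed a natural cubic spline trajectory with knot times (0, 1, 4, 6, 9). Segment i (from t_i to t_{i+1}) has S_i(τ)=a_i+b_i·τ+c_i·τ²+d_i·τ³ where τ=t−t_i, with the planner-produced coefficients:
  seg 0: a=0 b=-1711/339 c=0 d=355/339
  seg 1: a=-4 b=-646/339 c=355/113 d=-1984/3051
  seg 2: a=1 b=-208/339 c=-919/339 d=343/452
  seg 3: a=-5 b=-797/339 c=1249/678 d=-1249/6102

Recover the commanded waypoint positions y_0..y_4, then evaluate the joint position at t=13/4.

y_0=0 y_1=-4 y_2=1 y_3=-5 y_4=-1
S(13/4) = 379/1808

y_0 = S_0(0) = a_0 = 0
y_1 = S_1(0) = a_1 = -4
y_2 = S_2(0) = a_2 = 1
y_3 = S_3(0) = a_3 = -5
y_4 = S_3(3) = -1
t_q=13/4 is in segment 1 (τ=9/4); S_1(τ)=379/1808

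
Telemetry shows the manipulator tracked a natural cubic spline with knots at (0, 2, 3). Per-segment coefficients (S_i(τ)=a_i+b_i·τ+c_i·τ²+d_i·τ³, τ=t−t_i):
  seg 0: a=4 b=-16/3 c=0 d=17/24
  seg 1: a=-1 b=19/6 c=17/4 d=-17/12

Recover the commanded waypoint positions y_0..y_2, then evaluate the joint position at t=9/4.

y_0 = S_0(0) = a_0 = 4
y_1 = S_1(0) = a_1 = -1
y_2 = S_1(1) = 5
t_q=9/4 is in segment 1 (τ=1/4); S_1(τ)=9/256

y_0=4 y_1=-1 y_2=5
S(9/4) = 9/256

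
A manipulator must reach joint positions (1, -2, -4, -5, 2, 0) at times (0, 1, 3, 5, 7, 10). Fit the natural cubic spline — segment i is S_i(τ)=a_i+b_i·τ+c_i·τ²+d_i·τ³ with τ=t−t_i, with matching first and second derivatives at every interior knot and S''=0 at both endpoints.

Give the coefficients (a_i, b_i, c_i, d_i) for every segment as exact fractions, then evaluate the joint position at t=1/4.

Δ: Δ0=-3, Δ1=-1, Δ2=-1/2, Δ3=7/2, Δ4=-2/3
row 1: diag=6, rhs=12; c'=1/3, d'=2
row 2: denom=8−2·1/3=22/3; d'=(3−2·2)/(22/3)=-3/22
row 3: denom=8−2·3/11=82/11; d'=(24−2·-3/22)/(82/11)=267/82
row 4: denom=10−2·11/41=388/41; d'=(-25−2·267/82)/(388/41)=-323/97
back: M4=-323/97
back: M3=267/82−11/41·-323/97=805/194
back: M2=-3/22−3/11·805/194=-123/97
back: M1=2−1/3·-123/97=235/97
M: M0=0, M1=235/97, M2=-123/97, M3=805/194, M4=-323/97, M5=0
seg 0: a=1, c=M0/2=0, d=(M1−M0)/(6·1)=235/582, b=Δ0−h0·(2M0+M1)/6=-1981/582
seg 1: a=-2, c=M1/2=235/194, d=(M2−M1)/(6·2)=-179/582, b=Δ1−h1·(2M1+M2)/6=-638/291
seg 2: a=-4, c=M2/2=-123/194, d=(M3−M2)/(6·2)=1051/2328, b=Δ2−h2·(2M2+M3)/6=-302/291
seg 3: a=-5, c=M3/2=805/388, d=(M4−M3)/(6·2)=-1451/2328, b=Δ3−h3·(2M3+M4)/6=1073/582
seg 4: a=2, c=M4/2=-323/194, d=(M5−M4)/(6·3)=323/1746, b=Δ4−h4·(2M4+M5)/6=775/291
t_q=1/4 → seg 0, τ=1/4; S=1+-1981/582·τ+0·τ²+235/582·τ³=1929/12416

  seg 0: a=1 b=-1981/582 c=0 d=235/582
  seg 1: a=-2 b=-638/291 c=235/194 d=-179/582
  seg 2: a=-4 b=-302/291 c=-123/194 d=1051/2328
  seg 3: a=-5 b=1073/582 c=805/388 d=-1451/2328
  seg 4: a=2 b=775/291 c=-323/194 d=323/1746
S(1/4) = 1929/12416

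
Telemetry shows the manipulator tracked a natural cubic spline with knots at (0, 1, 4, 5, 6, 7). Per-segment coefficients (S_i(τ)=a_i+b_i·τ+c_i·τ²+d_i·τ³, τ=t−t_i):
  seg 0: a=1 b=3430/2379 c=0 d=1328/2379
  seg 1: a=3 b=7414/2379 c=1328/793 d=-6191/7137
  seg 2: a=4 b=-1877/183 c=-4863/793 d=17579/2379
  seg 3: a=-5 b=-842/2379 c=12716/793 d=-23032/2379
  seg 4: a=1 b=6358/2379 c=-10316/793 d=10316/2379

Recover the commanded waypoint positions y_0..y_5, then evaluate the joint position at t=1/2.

y_0 = S_0(0) = a_0 = 1
y_1 = S_1(0) = a_1 = 3
y_2 = S_2(0) = a_2 = 4
y_3 = S_3(0) = a_3 = -5
y_4 = S_4(0) = a_4 = 1
y_5 = S_4(1) = -5
t_q=1/2 is in segment 0 (τ=1/2); S_0(τ)=1420/793

y_0=1 y_1=3 y_2=4 y_3=-5 y_4=1 y_5=-5
S(1/2) = 1420/793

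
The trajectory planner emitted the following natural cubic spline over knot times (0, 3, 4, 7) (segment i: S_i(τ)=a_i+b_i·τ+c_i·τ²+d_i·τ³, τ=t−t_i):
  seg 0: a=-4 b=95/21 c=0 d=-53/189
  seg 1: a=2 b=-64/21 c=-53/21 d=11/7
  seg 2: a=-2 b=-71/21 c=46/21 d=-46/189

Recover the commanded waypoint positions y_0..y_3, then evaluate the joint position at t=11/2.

y_0=-4 y_1=2 y_2=-2 y_3=1
S(11/2) = -83/28

y_0 = S_0(0) = a_0 = -4
y_1 = S_1(0) = a_1 = 2
y_2 = S_2(0) = a_2 = -2
y_3 = S_2(3) = 1
t_q=11/2 is in segment 2 (τ=3/2); S_2(τ)=-83/28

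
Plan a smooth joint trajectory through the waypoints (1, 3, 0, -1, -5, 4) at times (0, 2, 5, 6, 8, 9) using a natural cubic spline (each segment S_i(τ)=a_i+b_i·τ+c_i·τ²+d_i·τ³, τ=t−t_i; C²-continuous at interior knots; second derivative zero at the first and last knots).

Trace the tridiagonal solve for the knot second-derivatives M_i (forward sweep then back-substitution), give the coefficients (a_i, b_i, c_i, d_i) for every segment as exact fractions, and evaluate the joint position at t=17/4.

  seg 0: a=1 b=845/553 c=0 d=-73/553
  seg 1: a=3 b=-31/553 c=-438/553 d=88/553
  seg 2: a=0 b=-283/553 c=354/553 d=-624/553
  seg 3: a=-1 b=-1447/553 c=-1518/553 d=3377/2212
  seg 4: a=-5 b=2612/553 c=7095/1106 d=-2365/1106
S(17/4) = 1497/2212

Δ: Δ0=1, Δ1=-1, Δ2=-1, Δ3=-2, Δ4=9
row 1: diag=10, rhs=-12; c'=3/10, d'=-6/5
row 2: denom=8−3·3/10=71/10; d'=(0−3·-6/5)/(71/10)=36/71
row 3: denom=6−1·10/71=416/71; d'=(-6−1·36/71)/(416/71)=-231/208
row 4: denom=6−2·71/208=553/104; d'=(66−2·-231/208)/(553/104)=7095/553
back: M4=7095/553
back: M3=-231/208−71/208·7095/553=-3036/553
back: M2=36/71−10/71·-3036/553=708/553
back: M1=-6/5−3/10·708/553=-876/553
M: M0=0, M1=-876/553, M2=708/553, M3=-3036/553, M4=7095/553, M5=0
seg 0: a=1, c=M0/2=0, d=(M1−M0)/(6·2)=-73/553, b=Δ0−h0·(2M0+M1)/6=845/553
seg 1: a=3, c=M1/2=-438/553, d=(M2−M1)/(6·3)=88/553, b=Δ1−h1·(2M1+M2)/6=-31/553
seg 2: a=0, c=M2/2=354/553, d=(M3−M2)/(6·1)=-624/553, b=Δ2−h2·(2M2+M3)/6=-283/553
seg 3: a=-1, c=M3/2=-1518/553, d=(M4−M3)/(6·2)=3377/2212, b=Δ3−h3·(2M3+M4)/6=-1447/553
seg 4: a=-5, c=M4/2=7095/1106, d=(M5−M4)/(6·1)=-2365/1106, b=Δ4−h4·(2M4+M5)/6=2612/553
t_q=17/4 → seg 1, τ=9/4; S=3+-31/553·τ+-438/553·τ²+88/553·τ³=1497/2212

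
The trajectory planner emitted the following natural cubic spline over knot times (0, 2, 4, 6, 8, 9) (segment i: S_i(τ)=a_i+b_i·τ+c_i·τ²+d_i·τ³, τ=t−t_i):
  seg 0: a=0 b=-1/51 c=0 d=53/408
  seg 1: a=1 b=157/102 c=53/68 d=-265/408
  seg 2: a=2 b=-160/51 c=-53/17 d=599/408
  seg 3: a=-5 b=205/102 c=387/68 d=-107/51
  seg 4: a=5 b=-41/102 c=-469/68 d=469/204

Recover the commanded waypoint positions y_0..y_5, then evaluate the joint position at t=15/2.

y_0=0 y_1=1 y_2=2 y_3=-5 y_4=5 y_5=0
S(15/2) = 1017/272

y_0 = S_0(0) = a_0 = 0
y_1 = S_1(0) = a_1 = 1
y_2 = S_2(0) = a_2 = 2
y_3 = S_3(0) = a_3 = -5
y_4 = S_4(0) = a_4 = 5
y_5 = S_4(1) = 0
t_q=15/2 is in segment 3 (τ=3/2); S_3(τ)=1017/272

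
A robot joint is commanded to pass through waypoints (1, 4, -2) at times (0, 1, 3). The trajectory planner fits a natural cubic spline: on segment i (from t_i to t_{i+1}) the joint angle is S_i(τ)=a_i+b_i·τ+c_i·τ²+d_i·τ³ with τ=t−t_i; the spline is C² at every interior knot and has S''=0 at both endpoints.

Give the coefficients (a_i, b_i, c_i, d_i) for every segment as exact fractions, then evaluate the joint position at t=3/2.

  seg 0: a=1 b=4 c=0 d=-1
  seg 1: a=4 b=1 c=-3 d=1/2
S(3/2) = 61/16

Δ: Δ0=3, Δ1=-3
row 1: diag=6, rhs=-36; c'=1/3, d'=-6
back: M1=-6
M: M0=0, M1=-6, M2=0
seg 0: a=1, c=M0/2=0, d=(M1−M0)/(6·1)=-1, b=Δ0−h0·(2M0+M1)/6=4
seg 1: a=4, c=M1/2=-3, d=(M2−M1)/(6·2)=1/2, b=Δ1−h1·(2M1+M2)/6=1
t_q=3/2 → seg 1, τ=1/2; S=4+1·τ+-3·τ²+1/2·τ³=61/16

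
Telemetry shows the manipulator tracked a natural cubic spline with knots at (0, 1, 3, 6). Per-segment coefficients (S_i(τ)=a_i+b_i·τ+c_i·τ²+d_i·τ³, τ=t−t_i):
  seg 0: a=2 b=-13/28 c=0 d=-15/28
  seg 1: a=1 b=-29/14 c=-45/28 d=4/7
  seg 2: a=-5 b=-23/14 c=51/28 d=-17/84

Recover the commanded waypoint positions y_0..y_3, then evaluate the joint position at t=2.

y_0=2 y_1=1 y_2=-5 y_3=1
S(2) = -59/28

y_0 = S_0(0) = a_0 = 2
y_1 = S_1(0) = a_1 = 1
y_2 = S_2(0) = a_2 = -5
y_3 = S_2(3) = 1
t_q=2 is in segment 1 (τ=1); S_1(τ)=-59/28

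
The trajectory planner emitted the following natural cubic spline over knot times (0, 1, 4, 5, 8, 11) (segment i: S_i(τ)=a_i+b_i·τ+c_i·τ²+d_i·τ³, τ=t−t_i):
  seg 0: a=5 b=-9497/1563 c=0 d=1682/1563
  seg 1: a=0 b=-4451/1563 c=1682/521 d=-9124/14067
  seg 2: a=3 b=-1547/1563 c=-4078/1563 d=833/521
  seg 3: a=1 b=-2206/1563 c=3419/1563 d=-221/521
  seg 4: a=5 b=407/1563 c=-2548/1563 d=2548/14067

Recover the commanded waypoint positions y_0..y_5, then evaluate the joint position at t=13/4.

y_0 = S_0(0) = a_0 = 5
y_1 = S_1(0) = a_1 = 0
y_2 = S_2(0) = a_2 = 3
y_3 = S_3(0) = a_3 = 1
y_4 = S_4(0) = a_4 = 5
y_5 = S_4(3) = -4
t_q=13/4 is in segment 1 (τ=9/4); S_1(τ)=21243/8336

y_0=5 y_1=0 y_2=3 y_3=1 y_4=5 y_5=-4
S(13/4) = 21243/8336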